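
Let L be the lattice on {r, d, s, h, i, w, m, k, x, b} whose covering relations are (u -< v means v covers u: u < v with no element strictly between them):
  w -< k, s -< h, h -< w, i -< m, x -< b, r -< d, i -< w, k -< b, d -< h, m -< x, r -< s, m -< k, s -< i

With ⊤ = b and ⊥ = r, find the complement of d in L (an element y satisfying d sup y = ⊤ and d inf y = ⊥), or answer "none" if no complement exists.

Need y with d ∨ y = b and d ∧ y = r.
Checking each element gives: x.

x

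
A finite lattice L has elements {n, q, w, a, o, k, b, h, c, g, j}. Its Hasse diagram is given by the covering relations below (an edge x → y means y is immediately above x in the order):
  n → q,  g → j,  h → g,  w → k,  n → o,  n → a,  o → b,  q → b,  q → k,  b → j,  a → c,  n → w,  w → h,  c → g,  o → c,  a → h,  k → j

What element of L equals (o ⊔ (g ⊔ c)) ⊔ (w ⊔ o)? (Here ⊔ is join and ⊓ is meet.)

g

g ∨ c = g
o ∨ g = g
w ∨ o = g
g ∨ g = g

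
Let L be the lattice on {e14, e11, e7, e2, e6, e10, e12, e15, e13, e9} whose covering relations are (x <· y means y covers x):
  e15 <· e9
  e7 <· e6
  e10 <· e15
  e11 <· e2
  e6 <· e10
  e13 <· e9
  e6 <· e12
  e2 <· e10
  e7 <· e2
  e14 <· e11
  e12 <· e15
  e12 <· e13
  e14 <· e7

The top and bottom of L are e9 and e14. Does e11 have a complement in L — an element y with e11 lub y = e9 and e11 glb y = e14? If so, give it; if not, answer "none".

e13

Need y with e11 ∨ y = e9 and e11 ∧ y = e14.
Checking each element gives: e13.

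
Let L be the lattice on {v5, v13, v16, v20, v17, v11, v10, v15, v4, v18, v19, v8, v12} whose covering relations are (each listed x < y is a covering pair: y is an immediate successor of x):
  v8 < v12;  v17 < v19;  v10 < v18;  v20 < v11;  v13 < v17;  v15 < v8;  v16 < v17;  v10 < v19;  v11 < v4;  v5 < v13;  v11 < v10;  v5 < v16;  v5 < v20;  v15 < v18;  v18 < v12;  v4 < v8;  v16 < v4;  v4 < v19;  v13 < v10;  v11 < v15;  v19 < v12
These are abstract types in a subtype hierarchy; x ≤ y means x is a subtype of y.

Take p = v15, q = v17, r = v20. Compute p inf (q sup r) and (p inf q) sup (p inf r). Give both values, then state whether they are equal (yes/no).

q sup r = v19, so p inf (q sup r) = v15 inf v19 = v11.
p inf q = v5 and p inf r = v20, so (p inf q) sup (p inf r) = v5 sup v20 = v20.
Equal: no.

v11; v20; no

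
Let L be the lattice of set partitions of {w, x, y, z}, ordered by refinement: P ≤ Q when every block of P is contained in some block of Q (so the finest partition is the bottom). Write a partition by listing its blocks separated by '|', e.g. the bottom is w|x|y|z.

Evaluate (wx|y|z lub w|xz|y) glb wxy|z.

wx|y|z

wx|y|z ∨ w|xz|y = wxz|y
wxz|y ∧ wxy|z = wx|y|z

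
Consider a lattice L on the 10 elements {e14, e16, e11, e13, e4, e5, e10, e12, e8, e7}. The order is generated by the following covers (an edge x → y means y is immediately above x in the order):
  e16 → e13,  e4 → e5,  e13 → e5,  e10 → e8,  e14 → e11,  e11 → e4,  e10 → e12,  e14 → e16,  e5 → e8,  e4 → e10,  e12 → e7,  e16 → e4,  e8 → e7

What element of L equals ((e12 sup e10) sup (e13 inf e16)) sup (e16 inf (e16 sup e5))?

e12

e12 ∨ e10 = e12
e13 ∧ e16 = e16
e12 ∨ e16 = e12
e16 ∨ e5 = e5
e16 ∧ e5 = e16
e12 ∨ e16 = e12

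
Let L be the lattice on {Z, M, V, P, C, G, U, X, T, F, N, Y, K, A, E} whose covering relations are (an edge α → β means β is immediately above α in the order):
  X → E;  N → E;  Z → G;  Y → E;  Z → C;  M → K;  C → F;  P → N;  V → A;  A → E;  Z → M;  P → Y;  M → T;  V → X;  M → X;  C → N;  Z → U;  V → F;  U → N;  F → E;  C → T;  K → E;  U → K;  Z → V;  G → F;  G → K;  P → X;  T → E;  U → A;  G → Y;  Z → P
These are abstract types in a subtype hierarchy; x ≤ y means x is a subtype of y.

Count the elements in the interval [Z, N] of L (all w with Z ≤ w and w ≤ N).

The interval [Z, N] = {C, N, P, U, Z}, which has 5 elements.

5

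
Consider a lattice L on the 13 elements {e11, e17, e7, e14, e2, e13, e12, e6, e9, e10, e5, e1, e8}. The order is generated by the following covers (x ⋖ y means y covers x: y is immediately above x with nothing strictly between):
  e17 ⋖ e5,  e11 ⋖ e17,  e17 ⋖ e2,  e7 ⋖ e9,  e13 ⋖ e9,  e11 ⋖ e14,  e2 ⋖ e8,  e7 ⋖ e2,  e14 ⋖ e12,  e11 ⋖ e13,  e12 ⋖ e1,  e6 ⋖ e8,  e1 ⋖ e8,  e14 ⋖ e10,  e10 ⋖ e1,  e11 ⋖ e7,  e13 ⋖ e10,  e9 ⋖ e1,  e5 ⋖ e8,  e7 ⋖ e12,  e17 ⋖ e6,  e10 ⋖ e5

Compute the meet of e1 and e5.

e10

Common lower bounds of {e1, e5}: e10, e11, e13, e14.
The greatest among these is e10.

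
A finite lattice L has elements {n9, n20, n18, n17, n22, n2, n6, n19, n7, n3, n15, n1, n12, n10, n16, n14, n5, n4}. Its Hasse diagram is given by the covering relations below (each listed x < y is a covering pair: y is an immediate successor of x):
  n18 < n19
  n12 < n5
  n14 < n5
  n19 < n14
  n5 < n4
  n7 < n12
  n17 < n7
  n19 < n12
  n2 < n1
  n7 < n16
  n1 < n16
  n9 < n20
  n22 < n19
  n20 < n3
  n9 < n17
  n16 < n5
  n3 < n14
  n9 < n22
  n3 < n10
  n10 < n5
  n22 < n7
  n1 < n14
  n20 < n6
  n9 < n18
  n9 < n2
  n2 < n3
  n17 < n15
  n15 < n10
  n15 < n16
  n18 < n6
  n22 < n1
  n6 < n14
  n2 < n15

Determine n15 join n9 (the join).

Common upper bounds of {n15, n9}: n10, n15, n16, n4, n5.
The least among these is n15.

n15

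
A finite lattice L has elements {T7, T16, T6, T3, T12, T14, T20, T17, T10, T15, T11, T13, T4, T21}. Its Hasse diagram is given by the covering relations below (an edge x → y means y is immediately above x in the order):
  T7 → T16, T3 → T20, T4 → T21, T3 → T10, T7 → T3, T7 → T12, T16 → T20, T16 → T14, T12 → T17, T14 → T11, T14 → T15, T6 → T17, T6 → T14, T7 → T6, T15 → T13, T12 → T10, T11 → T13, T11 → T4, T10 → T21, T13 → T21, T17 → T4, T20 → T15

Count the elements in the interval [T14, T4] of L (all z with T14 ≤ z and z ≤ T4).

3

The interval [T14, T4] = {T11, T14, T4}, which has 3 elements.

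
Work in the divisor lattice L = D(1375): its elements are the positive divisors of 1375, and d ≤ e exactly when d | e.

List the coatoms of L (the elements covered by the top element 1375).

The coatoms are exactly the elements covered by 1375: 125, 275.

125, 275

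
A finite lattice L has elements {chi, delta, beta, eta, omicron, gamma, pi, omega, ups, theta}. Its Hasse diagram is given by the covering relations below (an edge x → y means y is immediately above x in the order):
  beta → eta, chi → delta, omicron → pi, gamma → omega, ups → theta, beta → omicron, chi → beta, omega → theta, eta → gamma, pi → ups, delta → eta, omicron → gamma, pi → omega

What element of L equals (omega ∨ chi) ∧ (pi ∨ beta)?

omega ∨ chi = omega
pi ∨ beta = pi
omega ∧ pi = pi

pi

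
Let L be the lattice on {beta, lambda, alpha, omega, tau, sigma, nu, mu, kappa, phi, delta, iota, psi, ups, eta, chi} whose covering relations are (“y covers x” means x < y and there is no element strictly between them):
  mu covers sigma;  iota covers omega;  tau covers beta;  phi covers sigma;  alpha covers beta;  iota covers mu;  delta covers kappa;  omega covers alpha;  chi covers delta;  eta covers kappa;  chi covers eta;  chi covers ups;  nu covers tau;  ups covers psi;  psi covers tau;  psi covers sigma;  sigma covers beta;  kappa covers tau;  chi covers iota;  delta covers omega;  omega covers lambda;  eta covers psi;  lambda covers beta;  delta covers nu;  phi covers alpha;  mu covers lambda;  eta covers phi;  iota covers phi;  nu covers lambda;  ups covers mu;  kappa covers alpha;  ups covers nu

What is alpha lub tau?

kappa

Common upper bounds of {alpha, tau}: chi, delta, eta, kappa.
The least among these is kappa.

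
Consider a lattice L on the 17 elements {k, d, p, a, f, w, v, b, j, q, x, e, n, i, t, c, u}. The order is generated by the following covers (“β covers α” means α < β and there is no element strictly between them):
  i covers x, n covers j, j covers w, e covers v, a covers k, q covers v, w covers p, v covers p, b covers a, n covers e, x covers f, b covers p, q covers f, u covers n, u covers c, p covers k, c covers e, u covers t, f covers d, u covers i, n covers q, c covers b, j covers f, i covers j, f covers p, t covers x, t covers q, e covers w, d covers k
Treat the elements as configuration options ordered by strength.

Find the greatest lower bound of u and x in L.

x

Common lower bounds of {u, x}: d, f, k, p, x.
The greatest among these is x.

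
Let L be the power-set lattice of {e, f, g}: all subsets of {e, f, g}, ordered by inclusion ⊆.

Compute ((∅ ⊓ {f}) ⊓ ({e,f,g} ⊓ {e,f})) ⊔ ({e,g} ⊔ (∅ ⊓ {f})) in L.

∅ ∧ {f} = ∅
{e,f,g} ∧ {e,f} = {e,f}
∅ ∧ {e,f} = ∅
∅ ∧ {f} = ∅
{e,g} ∨ ∅ = {e,g}
∅ ∨ {e,g} = {e,g}

{e,g}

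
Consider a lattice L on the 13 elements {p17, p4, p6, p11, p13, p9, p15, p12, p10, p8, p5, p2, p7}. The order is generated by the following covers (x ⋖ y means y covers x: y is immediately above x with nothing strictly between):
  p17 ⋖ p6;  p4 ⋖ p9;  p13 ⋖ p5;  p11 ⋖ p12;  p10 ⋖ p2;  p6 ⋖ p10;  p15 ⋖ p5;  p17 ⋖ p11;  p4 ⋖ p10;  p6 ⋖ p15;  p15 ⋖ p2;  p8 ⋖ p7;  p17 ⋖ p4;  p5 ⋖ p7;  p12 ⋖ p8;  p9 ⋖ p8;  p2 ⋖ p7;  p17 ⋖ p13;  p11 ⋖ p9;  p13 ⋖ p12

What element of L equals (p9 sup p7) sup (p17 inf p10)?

p7

p9 ∨ p7 = p7
p17 ∧ p10 = p17
p7 ∨ p17 = p7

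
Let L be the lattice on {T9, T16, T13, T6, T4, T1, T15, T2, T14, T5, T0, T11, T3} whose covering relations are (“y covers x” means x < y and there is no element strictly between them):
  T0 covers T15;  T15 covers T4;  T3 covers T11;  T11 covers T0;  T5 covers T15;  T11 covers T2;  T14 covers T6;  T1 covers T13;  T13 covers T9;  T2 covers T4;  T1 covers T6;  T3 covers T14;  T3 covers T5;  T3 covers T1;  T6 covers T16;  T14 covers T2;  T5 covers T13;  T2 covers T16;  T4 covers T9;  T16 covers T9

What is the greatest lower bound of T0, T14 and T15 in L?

T4

Common lower bounds of {T0, T14, T15}: T4, T9.
The greatest among these is T4.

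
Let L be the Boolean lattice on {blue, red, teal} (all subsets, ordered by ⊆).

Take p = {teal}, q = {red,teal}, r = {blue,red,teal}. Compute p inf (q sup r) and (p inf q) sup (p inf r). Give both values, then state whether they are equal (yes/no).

q sup r = {blue,red,teal}, so p inf (q sup r) = {teal} inf {blue,red,teal} = {teal}.
p inf q = {teal} and p inf r = {teal}, so (p inf q) sup (p inf r) = {teal} sup {teal} = {teal}.
Equal: yes.

{teal}; {teal}; yes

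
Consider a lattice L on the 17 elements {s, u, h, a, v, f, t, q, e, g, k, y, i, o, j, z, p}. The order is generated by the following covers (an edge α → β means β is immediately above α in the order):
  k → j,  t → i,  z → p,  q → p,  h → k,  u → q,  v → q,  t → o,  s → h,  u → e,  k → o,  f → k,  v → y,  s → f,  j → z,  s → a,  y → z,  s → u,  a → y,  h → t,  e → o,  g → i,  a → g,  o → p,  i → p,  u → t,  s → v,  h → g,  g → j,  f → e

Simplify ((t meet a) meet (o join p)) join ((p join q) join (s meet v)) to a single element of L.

t ∧ a = s
o ∨ p = p
s ∧ p = s
p ∨ q = p
s ∧ v = s
p ∨ s = p
s ∨ p = p

p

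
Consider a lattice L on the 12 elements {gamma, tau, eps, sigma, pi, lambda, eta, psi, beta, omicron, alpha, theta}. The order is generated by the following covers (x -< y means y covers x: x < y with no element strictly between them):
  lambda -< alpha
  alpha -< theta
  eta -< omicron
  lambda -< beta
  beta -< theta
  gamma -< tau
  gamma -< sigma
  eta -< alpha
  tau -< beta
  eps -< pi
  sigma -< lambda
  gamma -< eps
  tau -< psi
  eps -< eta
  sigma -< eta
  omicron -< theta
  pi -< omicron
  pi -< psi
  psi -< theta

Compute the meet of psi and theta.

psi

Common lower bounds of {psi, theta}: eps, gamma, pi, psi, tau.
The greatest among these is psi.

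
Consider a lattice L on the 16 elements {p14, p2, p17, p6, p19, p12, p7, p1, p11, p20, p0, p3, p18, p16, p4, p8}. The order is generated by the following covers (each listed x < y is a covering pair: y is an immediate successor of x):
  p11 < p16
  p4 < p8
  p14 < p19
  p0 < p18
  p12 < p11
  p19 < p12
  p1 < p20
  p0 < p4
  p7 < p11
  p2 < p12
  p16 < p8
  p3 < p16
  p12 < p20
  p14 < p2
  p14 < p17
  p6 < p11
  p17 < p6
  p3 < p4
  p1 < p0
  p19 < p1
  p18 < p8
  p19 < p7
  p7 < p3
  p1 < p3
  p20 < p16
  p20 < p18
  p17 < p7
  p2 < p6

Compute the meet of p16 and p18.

p20

Common lower bounds of {p16, p18}: p1, p12, p14, p19, p2, p20.
The greatest among these is p20.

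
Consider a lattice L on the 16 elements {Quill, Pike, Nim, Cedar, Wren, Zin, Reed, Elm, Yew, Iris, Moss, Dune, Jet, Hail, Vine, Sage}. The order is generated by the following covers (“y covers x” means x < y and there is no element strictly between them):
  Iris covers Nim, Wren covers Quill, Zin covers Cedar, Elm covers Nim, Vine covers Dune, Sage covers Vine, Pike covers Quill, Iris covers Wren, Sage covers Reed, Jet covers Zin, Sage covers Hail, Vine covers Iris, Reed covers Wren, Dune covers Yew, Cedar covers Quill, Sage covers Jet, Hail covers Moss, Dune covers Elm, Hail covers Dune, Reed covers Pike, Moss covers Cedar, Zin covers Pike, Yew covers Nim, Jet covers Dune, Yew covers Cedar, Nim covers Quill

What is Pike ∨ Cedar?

Zin

Common upper bounds of {Pike, Cedar}: Jet, Sage, Zin.
The least among these is Zin.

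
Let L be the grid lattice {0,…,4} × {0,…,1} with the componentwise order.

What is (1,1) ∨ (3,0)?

(3,1)

In a product of chains, the join is componentwise max, giving (3,1).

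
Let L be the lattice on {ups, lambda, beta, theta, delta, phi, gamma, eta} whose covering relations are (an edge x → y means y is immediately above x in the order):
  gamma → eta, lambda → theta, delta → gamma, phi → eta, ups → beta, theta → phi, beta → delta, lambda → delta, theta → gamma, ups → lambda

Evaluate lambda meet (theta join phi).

theta ∨ phi = phi
lambda ∧ phi = lambda

lambda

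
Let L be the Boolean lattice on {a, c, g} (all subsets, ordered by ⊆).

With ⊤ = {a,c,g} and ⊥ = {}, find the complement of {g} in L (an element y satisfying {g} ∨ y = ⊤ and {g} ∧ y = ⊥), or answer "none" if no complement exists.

Need y with {g} ∨ y = {a,c,g} and {g} ∧ y = {}.
Checking each element gives: {a,c}.

{a,c}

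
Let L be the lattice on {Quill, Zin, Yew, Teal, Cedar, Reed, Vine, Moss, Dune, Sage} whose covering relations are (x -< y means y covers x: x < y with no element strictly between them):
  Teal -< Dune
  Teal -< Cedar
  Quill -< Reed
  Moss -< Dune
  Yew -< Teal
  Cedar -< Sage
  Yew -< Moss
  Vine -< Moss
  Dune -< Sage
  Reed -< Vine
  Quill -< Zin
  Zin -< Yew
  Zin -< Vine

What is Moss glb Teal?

Yew

Common lower bounds of {Moss, Teal}: Quill, Yew, Zin.
The greatest among these is Yew.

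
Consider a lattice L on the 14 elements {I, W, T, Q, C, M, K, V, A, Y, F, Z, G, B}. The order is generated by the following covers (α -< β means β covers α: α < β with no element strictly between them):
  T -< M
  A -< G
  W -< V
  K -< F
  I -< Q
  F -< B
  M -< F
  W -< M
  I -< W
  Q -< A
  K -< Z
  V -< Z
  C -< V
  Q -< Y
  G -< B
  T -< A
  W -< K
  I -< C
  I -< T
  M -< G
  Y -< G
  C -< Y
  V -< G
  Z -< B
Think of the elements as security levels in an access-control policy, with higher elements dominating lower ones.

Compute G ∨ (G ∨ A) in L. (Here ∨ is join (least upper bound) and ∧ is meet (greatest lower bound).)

G

G ∨ A = G
G ∨ G = G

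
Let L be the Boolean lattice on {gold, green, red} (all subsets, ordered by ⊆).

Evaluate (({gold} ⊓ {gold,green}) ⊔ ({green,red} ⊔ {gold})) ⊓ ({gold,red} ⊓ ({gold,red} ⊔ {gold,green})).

{gold,red}

{gold} ∧ {gold,green} = {gold}
{green,red} ∨ {gold} = {gold,green,red}
{gold} ∨ {gold,green,red} = {gold,green,red}
{gold,red} ∨ {gold,green} = {gold,green,red}
{gold,red} ∧ {gold,green,red} = {gold,red}
{gold,green,red} ∧ {gold,red} = {gold,red}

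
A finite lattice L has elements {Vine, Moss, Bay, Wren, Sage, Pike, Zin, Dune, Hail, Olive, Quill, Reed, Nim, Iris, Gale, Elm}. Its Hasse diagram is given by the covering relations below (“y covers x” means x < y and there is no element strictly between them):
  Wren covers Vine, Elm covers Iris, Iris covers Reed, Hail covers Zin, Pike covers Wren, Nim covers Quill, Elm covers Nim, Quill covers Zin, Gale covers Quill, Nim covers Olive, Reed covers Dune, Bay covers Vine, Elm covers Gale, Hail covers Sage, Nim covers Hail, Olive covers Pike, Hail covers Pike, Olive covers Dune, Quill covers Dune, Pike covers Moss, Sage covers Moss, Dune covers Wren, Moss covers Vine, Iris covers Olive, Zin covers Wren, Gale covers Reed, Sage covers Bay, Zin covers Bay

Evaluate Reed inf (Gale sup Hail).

Gale ∨ Hail = Elm
Reed ∧ Elm = Reed

Reed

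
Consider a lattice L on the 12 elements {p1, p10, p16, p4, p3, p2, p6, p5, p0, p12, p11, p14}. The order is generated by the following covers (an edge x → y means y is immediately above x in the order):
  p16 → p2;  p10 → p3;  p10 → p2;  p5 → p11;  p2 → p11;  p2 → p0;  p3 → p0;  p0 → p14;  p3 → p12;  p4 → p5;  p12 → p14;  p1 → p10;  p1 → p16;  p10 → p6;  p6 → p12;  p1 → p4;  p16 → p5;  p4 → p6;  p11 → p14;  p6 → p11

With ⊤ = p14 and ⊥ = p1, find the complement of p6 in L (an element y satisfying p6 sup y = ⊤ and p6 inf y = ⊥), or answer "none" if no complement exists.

For every candidate y, either p6 ∨ y ≠ p14 or p6 ∧ y ≠ p1; no complement exists.

none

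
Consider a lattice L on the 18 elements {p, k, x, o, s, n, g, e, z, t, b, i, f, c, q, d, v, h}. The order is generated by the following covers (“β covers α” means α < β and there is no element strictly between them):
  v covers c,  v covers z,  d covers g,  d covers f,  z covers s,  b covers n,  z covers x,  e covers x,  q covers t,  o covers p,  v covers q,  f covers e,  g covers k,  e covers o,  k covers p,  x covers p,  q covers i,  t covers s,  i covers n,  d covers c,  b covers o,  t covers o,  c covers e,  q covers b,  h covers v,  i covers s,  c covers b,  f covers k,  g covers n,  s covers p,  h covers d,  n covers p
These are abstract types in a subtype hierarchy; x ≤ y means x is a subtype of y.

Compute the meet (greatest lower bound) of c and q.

b

Common lower bounds of {c, q}: b, n, o, p.
The greatest among these is b.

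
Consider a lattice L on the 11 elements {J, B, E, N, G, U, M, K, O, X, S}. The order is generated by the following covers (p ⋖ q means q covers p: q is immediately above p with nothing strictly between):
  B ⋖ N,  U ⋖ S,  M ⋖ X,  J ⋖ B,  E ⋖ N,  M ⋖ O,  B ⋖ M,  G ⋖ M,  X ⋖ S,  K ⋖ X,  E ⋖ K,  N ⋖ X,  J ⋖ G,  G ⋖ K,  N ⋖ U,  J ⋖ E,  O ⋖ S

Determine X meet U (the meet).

N

Common lower bounds of {X, U}: B, E, J, N.
The greatest among these is N.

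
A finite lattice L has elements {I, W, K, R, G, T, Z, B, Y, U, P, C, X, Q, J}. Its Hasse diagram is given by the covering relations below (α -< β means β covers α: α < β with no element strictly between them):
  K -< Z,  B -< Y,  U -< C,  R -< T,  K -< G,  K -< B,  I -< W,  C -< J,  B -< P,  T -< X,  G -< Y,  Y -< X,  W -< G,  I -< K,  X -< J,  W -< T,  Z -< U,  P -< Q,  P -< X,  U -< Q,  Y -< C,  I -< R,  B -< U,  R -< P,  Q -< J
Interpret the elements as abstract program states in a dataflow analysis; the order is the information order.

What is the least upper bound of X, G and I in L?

X

Common upper bounds of {X, G, I}: J, X.
The least among these is X.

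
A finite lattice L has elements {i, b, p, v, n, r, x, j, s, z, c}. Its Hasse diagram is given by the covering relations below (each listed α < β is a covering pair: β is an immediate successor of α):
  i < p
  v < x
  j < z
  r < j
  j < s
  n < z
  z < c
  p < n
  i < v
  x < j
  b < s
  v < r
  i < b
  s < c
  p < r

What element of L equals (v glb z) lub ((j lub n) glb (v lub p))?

r

v ∧ z = v
j ∨ n = z
v ∨ p = r
z ∧ r = r
v ∨ r = r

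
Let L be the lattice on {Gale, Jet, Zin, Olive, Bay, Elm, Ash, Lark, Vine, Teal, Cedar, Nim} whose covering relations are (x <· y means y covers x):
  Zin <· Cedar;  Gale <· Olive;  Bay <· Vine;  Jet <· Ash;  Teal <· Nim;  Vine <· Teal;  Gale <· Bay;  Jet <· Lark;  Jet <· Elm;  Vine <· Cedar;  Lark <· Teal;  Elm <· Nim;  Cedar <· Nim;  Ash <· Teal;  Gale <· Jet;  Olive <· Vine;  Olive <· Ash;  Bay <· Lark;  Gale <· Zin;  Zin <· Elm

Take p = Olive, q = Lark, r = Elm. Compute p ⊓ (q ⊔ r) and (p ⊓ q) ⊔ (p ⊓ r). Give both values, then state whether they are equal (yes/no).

Olive; Gale; no

q ⊔ r = Nim, so p ⊓ (q ⊔ r) = Olive ⊓ Nim = Olive.
p ⊓ q = Gale and p ⊓ r = Gale, so (p ⊓ q) ⊔ (p ⊓ r) = Gale ⊔ Gale = Gale.
Equal: no.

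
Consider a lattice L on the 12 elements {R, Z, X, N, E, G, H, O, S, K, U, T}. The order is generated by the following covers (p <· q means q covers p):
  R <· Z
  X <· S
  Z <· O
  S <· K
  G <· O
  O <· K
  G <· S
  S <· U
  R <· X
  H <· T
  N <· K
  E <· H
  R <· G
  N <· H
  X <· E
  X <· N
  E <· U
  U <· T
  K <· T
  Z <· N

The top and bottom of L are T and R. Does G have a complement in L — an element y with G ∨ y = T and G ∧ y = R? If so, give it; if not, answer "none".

Need y with G ∨ y = T and G ∧ y = R.
Checking each element gives: H.

H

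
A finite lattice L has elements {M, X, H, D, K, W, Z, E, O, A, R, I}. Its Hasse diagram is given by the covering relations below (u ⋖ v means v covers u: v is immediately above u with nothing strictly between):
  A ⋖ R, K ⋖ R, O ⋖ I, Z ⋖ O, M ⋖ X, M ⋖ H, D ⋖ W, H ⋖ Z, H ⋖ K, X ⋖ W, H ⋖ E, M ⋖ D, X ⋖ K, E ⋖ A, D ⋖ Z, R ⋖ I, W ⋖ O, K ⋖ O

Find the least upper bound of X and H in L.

K

Common upper bounds of {X, H}: I, K, O, R.
The least among these is K.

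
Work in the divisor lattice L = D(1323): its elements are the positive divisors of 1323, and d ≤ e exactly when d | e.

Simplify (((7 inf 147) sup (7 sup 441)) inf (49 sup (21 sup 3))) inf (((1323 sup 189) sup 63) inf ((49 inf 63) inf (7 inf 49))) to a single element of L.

7 ∧ 147 = 7
7 ∨ 441 = 441
7 ∨ 441 = 441
21 ∨ 3 = 21
49 ∨ 21 = 147
441 ∧ 147 = 147
1323 ∨ 189 = 1323
1323 ∨ 63 = 1323
49 ∧ 63 = 7
7 ∧ 49 = 7
7 ∧ 7 = 7
1323 ∧ 7 = 7
147 ∧ 7 = 7

7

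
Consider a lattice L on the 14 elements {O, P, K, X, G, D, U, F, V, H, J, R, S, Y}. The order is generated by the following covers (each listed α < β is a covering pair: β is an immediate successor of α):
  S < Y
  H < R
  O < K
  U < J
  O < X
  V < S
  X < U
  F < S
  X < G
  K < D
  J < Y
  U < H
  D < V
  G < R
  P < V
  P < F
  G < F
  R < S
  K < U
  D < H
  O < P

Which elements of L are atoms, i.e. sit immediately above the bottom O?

K, P, X

The atoms are exactly the elements that cover O: K, P, X.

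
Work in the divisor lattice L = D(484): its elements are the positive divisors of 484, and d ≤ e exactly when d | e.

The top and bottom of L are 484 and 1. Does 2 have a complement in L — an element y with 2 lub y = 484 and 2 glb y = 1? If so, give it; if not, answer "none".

none

For every candidate y, either 2 ∨ y ≠ 484 or 2 ∧ y ≠ 1; no complement exists.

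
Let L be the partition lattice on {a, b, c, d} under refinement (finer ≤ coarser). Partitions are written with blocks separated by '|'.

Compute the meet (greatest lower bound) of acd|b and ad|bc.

The meet (common refinement) of acd|b and ad|bc intersects blocks pairwise, giving ad|b|c.

ad|b|c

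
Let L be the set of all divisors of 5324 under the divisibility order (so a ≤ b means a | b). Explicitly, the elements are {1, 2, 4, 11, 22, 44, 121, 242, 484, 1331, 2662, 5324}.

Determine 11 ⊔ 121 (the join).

In the divisibility order, the join is the least common multiple: lcm(11, 121) = 121.

121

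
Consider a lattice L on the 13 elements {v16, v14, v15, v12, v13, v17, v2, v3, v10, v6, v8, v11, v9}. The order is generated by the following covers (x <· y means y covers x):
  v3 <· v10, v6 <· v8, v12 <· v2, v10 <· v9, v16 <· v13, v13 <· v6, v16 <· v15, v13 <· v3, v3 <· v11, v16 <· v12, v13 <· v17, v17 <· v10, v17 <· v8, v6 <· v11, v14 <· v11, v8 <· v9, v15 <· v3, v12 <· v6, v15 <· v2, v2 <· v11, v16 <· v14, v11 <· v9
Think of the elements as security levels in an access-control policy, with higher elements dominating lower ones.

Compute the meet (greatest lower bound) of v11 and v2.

v2

Common lower bounds of {v11, v2}: v12, v15, v16, v2.
The greatest among these is v2.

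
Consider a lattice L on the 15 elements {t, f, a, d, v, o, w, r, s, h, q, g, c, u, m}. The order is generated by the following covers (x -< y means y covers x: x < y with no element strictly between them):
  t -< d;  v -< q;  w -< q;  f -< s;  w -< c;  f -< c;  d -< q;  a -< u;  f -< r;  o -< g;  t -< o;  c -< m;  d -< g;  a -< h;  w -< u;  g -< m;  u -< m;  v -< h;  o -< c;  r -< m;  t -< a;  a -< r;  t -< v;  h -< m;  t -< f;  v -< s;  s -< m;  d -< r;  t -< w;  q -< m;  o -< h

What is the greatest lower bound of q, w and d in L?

Common lower bounds of {q, w, d}: t.
The greatest among these is t.

t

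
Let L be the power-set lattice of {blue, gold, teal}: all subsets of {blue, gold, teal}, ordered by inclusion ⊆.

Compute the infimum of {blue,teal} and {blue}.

Common lower bounds of {{blue,teal}, {blue}}: {blue}, ∅.
The greatest among these is {blue}.

{blue}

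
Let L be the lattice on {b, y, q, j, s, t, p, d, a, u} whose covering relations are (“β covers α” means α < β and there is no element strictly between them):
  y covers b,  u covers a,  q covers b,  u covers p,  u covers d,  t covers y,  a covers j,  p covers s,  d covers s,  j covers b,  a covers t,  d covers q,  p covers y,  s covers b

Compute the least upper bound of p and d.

Common upper bounds of {p, d}: u.
The least among these is u.

u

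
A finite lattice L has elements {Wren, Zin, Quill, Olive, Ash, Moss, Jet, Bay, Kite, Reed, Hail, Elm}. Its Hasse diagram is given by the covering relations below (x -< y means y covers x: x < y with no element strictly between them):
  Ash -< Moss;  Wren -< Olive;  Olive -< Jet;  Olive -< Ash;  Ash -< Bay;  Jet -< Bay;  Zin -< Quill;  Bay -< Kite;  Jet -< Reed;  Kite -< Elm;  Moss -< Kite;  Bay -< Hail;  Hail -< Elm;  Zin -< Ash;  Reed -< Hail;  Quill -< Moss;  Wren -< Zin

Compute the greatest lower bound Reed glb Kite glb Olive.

Common lower bounds of {Reed, Kite, Olive}: Olive, Wren.
The greatest among these is Olive.

Olive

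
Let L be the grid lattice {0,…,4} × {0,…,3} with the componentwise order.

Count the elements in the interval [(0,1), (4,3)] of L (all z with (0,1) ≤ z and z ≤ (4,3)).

15

The interval [(0,1), (4,3)] = {(0,1), (0,2), (0,3), (1,1), (1,2), (1,3), (2,1), (2,2), (2,3), (3,1), (3,2), (3,3), (4,1), (4,2), (4,3)}, which has 15 elements.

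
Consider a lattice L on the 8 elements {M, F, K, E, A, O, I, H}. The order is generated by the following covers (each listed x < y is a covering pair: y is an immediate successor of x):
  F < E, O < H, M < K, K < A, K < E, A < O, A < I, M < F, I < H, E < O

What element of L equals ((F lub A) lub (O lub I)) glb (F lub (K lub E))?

E

F ∨ A = O
O ∨ I = H
O ∨ H = H
K ∨ E = E
F ∨ E = E
H ∧ E = E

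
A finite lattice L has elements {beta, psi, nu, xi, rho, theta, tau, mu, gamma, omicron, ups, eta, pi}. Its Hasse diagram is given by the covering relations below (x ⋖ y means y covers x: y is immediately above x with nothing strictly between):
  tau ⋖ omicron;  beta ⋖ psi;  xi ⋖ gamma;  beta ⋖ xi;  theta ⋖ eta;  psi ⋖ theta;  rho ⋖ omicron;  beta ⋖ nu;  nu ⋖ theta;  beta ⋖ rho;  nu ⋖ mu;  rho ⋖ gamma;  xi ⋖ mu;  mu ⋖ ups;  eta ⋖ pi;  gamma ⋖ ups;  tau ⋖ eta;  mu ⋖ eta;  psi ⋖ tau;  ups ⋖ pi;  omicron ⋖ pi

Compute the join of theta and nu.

theta

Common upper bounds of {theta, nu}: eta, pi, theta.
The least among these is theta.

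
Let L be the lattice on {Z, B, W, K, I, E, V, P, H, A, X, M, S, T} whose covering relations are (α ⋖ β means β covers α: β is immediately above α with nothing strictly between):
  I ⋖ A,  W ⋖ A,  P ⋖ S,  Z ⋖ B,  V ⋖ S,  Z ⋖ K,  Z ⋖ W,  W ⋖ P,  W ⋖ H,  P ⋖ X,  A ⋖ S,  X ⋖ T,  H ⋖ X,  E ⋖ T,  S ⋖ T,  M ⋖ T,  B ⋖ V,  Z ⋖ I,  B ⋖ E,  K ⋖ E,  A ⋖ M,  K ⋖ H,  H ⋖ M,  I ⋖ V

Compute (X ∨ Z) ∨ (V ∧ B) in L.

X ∨ Z = X
V ∧ B = B
X ∨ B = T

T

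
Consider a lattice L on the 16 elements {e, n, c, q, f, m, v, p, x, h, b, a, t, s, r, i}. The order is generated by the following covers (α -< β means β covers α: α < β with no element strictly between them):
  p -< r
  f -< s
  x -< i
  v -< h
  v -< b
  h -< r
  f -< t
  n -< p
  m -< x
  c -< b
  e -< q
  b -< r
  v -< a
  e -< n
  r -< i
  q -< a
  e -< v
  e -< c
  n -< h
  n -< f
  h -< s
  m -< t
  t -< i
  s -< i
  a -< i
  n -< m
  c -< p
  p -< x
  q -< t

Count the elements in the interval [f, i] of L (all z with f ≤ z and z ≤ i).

4

The interval [f, i] = {f, i, s, t}, which has 4 elements.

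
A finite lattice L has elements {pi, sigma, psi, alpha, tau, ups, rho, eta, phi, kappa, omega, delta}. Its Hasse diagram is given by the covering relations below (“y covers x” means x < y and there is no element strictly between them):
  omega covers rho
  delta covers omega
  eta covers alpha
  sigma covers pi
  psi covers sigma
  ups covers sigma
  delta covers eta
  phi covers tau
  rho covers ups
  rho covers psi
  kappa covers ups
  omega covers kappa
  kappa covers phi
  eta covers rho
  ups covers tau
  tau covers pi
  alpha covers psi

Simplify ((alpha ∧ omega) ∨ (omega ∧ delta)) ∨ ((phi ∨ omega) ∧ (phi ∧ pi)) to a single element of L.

alpha ∧ omega = psi
omega ∧ delta = omega
psi ∨ omega = omega
phi ∨ omega = omega
phi ∧ pi = pi
omega ∧ pi = pi
omega ∨ pi = omega

omega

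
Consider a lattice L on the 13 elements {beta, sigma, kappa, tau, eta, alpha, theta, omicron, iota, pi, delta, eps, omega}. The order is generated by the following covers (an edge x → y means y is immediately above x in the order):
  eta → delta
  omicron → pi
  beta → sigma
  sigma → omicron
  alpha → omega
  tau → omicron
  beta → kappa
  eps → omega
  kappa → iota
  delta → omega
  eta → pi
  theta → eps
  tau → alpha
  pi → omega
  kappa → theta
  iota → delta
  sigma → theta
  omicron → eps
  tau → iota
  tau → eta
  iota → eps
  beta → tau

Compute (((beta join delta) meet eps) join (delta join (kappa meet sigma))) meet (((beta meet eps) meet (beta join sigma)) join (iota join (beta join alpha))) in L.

beta ∨ delta = delta
delta ∧ eps = iota
kappa ∧ sigma = beta
delta ∨ beta = delta
iota ∨ delta = delta
beta ∧ eps = beta
beta ∨ sigma = sigma
beta ∧ sigma = beta
beta ∨ alpha = alpha
iota ∨ alpha = omega
beta ∨ omega = omega
delta ∧ omega = delta

delta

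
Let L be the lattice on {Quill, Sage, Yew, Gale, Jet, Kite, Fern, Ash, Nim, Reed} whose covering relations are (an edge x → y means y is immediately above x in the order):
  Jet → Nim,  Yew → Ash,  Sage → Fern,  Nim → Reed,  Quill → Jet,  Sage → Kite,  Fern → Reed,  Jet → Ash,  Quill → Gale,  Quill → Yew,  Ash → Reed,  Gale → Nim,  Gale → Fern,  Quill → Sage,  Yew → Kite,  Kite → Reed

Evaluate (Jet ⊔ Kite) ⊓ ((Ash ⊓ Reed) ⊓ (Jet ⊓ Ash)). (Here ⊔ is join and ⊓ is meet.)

Jet

Jet ∨ Kite = Reed
Ash ∧ Reed = Ash
Jet ∧ Ash = Jet
Ash ∧ Jet = Jet
Reed ∧ Jet = Jet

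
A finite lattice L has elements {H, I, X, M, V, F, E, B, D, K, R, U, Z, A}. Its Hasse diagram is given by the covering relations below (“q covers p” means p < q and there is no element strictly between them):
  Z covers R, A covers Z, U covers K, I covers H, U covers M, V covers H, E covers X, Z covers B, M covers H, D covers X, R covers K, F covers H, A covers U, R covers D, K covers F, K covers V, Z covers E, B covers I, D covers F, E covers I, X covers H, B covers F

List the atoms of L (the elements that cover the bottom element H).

F, I, M, V, X

The atoms are exactly the elements that cover H: F, I, M, V, X.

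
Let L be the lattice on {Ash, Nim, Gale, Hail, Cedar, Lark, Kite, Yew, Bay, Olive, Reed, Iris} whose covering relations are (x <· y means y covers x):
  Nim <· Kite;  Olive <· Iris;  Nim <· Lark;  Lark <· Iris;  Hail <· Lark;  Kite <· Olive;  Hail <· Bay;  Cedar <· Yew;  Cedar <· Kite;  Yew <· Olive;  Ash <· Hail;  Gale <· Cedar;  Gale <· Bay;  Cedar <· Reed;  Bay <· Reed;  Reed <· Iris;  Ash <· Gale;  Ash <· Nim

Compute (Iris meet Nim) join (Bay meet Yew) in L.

Kite

Iris ∧ Nim = Nim
Bay ∧ Yew = Gale
Nim ∨ Gale = Kite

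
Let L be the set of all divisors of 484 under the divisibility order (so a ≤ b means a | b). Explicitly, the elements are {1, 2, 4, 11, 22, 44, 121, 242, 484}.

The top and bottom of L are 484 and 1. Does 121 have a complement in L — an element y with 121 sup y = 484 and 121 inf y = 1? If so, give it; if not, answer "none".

4

Need y with 121 ∨ y = 484 and 121 ∧ y = 1.
Checking each element gives: 4.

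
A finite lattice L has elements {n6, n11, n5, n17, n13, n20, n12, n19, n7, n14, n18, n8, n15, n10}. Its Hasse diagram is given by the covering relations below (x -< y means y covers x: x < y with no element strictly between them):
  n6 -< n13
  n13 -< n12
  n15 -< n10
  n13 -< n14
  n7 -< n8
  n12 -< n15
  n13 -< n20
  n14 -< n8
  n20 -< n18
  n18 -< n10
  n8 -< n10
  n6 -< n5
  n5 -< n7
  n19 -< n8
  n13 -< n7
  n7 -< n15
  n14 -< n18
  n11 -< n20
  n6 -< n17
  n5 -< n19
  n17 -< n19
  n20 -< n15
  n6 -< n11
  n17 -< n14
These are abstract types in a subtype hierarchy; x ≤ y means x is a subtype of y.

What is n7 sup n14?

Common upper bounds of {n7, n14}: n10, n8.
The least among these is n8.

n8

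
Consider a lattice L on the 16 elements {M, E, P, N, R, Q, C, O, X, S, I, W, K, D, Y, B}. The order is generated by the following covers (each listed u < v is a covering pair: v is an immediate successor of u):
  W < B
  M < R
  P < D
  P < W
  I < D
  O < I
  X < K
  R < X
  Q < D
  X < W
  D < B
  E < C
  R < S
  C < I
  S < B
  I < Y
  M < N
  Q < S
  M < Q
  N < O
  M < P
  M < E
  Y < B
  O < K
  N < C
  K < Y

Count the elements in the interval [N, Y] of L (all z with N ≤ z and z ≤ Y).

The interval [N, Y] = {C, I, K, N, O, Y}, which has 6 elements.

6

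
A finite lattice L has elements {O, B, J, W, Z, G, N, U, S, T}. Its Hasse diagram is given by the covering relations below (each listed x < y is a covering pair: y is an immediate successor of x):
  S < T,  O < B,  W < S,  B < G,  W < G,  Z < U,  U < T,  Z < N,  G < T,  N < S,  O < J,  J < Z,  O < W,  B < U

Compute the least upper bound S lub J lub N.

Common upper bounds of {S, J, N}: S, T.
The least among these is S.

S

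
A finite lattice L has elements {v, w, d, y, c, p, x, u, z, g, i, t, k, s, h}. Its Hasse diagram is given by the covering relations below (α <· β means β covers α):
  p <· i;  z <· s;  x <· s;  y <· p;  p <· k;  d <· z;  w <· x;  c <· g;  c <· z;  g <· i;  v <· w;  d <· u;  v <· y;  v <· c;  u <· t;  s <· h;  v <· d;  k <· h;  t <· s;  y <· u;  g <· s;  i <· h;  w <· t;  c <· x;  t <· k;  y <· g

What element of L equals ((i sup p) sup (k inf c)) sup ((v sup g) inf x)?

i

i ∨ p = i
k ∧ c = v
i ∨ v = i
v ∨ g = g
g ∧ x = c
i ∨ c = i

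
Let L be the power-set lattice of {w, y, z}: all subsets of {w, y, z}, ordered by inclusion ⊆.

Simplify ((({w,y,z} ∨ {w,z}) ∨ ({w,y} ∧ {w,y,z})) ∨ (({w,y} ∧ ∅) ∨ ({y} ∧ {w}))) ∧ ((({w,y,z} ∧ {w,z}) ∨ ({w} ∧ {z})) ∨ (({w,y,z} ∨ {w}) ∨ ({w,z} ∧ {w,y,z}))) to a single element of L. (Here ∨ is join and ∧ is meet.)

{w,y,z}

{w,y,z} ∨ {w,z} = {w,y,z}
{w,y} ∧ {w,y,z} = {w,y}
{w,y,z} ∨ {w,y} = {w,y,z}
{w,y} ∧ ∅ = ∅
{y} ∧ {w} = ∅
∅ ∨ ∅ = ∅
{w,y,z} ∨ ∅ = {w,y,z}
{w,y,z} ∧ {w,z} = {w,z}
{w} ∧ {z} = ∅
{w,z} ∨ ∅ = {w,z}
{w,y,z} ∨ {w} = {w,y,z}
{w,z} ∧ {w,y,z} = {w,z}
{w,y,z} ∨ {w,z} = {w,y,z}
{w,z} ∨ {w,y,z} = {w,y,z}
{w,y,z} ∧ {w,y,z} = {w,y,z}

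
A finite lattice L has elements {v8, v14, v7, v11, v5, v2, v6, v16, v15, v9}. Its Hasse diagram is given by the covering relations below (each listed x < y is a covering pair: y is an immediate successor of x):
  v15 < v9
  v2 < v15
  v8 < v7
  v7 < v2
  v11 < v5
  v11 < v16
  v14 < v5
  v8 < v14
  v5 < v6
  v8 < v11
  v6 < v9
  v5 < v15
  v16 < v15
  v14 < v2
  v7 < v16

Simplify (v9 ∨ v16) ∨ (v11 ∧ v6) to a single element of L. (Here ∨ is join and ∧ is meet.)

v9

v9 ∨ v16 = v9
v11 ∧ v6 = v11
v9 ∨ v11 = v9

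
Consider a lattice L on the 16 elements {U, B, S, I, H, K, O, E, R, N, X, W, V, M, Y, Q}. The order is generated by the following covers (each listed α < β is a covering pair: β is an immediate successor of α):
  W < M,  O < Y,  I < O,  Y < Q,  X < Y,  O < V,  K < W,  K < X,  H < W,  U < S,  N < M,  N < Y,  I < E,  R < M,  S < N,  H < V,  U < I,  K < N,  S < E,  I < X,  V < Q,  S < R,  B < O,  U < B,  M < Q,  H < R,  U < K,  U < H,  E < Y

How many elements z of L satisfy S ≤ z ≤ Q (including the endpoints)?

7

The interval [S, Q] = {E, M, N, Q, R, S, Y}, which has 7 elements.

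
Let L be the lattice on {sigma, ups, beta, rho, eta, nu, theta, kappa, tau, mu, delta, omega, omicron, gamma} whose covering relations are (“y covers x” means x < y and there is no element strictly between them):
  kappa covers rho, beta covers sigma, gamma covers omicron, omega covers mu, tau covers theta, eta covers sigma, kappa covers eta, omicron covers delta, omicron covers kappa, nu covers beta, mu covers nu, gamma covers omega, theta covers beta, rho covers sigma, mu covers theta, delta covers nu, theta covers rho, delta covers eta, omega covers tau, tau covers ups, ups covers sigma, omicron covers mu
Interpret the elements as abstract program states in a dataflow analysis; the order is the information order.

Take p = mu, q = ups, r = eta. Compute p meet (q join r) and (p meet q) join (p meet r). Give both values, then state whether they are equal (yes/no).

mu; sigma; no

q join r = gamma, so p meet (q join r) = mu meet gamma = mu.
p meet q = sigma and p meet r = sigma, so (p meet q) join (p meet r) = sigma join sigma = sigma.
Equal: no.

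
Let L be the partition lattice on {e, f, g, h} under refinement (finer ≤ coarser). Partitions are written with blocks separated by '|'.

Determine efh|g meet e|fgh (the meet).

e|fh|g

The meet (common refinement) of efh|g and e|fgh intersects blocks pairwise, giving e|fh|g.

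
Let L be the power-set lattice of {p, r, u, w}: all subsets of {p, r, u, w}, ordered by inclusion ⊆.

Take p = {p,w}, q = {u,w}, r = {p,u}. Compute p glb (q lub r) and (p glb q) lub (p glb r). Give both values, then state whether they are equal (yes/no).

q lub r = {p,u,w}, so p glb (q lub r) = {p,w} glb {p,u,w} = {p,w}.
p glb q = {w} and p glb r = {p}, so (p glb q) lub (p glb r) = {w} lub {p} = {p,w}.
Equal: yes.

{p,w}; {p,w}; yes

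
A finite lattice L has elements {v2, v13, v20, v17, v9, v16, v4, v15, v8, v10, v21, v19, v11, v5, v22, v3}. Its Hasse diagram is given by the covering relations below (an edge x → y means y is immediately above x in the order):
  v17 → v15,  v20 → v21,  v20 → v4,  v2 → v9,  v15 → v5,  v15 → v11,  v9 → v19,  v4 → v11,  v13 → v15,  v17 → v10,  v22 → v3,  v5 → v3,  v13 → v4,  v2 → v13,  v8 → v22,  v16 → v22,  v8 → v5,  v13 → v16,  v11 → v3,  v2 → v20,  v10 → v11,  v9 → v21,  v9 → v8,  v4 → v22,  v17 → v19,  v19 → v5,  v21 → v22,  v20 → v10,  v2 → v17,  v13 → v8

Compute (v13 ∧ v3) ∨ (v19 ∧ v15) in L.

v15

v13 ∧ v3 = v13
v19 ∧ v15 = v17
v13 ∨ v17 = v15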